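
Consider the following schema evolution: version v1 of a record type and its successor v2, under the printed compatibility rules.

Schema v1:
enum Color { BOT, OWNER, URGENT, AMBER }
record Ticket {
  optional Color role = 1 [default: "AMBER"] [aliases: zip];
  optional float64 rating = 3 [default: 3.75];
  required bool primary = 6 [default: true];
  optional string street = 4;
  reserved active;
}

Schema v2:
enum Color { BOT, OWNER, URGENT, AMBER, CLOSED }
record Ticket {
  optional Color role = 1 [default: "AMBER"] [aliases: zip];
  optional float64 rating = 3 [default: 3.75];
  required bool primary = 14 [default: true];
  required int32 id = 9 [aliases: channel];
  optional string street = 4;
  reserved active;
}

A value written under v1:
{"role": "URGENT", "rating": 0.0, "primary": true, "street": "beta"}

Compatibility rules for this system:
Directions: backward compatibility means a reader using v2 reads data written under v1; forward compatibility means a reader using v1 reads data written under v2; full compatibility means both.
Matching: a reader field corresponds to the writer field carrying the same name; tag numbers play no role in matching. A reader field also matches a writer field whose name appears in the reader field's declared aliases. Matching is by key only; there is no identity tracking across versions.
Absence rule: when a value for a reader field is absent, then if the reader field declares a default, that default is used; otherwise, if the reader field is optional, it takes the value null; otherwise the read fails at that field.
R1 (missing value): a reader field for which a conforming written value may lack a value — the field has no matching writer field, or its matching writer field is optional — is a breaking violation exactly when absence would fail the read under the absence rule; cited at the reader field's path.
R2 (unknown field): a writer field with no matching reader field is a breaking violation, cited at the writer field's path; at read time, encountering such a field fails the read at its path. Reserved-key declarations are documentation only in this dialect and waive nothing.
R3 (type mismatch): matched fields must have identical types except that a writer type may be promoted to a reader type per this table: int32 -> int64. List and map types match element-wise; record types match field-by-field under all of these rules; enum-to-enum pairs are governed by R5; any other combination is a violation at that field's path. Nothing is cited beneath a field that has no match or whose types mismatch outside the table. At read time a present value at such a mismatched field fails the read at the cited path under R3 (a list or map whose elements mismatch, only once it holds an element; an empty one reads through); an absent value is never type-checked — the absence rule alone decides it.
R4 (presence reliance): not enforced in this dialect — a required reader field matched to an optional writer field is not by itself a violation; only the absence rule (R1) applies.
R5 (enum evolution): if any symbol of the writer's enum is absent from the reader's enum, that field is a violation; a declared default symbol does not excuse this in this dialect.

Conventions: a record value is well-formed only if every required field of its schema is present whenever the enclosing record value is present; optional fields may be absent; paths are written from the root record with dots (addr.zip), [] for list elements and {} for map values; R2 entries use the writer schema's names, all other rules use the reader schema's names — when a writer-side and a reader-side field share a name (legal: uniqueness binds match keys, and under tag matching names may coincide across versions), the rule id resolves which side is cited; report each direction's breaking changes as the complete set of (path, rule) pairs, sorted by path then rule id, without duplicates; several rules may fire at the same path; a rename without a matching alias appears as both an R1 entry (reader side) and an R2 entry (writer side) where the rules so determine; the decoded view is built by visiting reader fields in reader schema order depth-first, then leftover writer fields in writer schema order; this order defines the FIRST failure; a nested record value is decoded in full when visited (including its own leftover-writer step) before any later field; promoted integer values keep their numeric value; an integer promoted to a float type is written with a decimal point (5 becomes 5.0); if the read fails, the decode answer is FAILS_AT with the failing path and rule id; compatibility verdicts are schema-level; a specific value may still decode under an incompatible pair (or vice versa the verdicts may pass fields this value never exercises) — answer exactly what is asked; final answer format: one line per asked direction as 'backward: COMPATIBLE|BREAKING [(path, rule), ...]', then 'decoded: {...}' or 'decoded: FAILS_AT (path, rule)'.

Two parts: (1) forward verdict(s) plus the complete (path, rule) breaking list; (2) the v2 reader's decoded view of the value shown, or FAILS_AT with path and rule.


in Ticket below, arrows point writer -> reader
forward for Ticket (reader v1, writer v2):
  writer optional, Color -> Color: reader role maps from writer role
  writer optional, float64 -> float64: reader rating maps from writer rating
  writer required, bool -> bool: reader primary maps from writer primary
  writer optional, string -> string: reader street maps from writer street
  id (writer side), unknown to reader
  R2 fires at id
  R5 fires at role
  => forward: BREAKING (2)
migrating the Ticket value to v2:
  role := "URGENT"
  rating := 0.0
  primary := true
  read fails at id under R1 (no fill)
  => FAILS_AT (id, R1)
checking off the Ticket differences that do not matter here:
  field primary in record Ticket: tag 6 changed to 14 -> inert for the asked Ticket verdict: nothing fires

forward: BREAKING [(id, R2), (role, R5)]; decoded: FAILS_AT (id, R1)


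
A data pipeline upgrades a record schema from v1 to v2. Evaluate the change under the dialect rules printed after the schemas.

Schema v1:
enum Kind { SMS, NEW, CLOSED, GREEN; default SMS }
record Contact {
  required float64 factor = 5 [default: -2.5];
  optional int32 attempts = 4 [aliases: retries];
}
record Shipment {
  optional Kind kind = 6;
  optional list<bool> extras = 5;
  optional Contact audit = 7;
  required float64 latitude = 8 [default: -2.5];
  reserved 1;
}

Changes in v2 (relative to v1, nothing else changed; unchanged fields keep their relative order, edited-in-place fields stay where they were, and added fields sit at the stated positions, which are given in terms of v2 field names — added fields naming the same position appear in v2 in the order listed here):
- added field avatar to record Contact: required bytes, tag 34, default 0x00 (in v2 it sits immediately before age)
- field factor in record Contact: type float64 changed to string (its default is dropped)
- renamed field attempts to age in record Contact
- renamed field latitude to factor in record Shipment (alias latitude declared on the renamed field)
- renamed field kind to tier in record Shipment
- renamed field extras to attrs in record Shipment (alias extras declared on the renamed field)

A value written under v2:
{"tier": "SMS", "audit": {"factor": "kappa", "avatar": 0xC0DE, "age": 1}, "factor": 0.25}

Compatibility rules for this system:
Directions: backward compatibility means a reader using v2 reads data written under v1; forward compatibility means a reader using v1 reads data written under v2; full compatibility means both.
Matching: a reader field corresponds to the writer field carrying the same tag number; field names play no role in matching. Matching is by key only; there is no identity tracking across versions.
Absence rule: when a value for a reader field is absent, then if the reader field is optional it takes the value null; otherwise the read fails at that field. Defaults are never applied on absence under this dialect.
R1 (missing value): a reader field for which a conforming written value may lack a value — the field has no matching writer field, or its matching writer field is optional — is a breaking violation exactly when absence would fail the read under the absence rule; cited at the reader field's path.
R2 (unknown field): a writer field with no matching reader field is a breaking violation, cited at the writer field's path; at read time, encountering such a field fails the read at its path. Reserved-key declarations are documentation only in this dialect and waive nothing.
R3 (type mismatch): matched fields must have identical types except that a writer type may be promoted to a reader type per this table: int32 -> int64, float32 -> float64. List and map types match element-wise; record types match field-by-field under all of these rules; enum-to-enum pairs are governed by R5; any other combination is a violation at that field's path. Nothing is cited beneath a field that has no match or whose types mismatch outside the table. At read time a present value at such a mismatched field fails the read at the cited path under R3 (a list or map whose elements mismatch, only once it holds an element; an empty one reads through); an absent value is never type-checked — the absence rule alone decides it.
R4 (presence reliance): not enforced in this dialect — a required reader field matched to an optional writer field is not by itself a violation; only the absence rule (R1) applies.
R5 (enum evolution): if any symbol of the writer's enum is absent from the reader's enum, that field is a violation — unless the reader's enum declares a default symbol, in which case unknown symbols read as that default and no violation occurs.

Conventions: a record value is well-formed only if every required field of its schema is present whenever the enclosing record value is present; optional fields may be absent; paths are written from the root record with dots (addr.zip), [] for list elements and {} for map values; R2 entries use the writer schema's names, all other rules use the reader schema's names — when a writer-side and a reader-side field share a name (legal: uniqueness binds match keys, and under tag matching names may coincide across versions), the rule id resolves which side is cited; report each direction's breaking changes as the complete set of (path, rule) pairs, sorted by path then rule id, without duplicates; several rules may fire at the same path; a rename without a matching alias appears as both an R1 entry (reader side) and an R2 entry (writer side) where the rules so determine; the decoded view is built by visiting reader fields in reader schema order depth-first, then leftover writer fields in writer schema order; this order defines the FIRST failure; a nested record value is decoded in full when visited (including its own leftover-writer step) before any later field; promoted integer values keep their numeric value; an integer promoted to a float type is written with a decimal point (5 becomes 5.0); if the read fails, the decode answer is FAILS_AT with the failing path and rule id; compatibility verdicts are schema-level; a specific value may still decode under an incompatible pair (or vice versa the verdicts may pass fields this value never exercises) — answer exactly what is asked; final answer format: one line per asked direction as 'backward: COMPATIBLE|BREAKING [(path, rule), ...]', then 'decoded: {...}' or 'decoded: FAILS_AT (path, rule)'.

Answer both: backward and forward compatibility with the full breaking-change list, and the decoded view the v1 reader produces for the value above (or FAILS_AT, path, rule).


in Shipment below, arrows point writer -> reader
backward pass over Shipment, reader schema v2, writer schema v1:
  tier: Kind -> Kind, writer optional; from kind
  attrs: list<bool> -> list<bool>, writer optional; from extras
  audit: Contact -> Contact, writer optional; from audit
  factor: float64 -> float64, writer required; from latitude
  audit.factor: float64 -> string, writer required; from audit.factor
  audit.avatar has no writer counterpart
  audit.age: int32 -> int32, writer optional; from audit.attempts
  rule R1 violated at audit.avatar
  rule R3 violated at audit.factor
  backward on Shipment therefore BREAKING (2)
forward pass over Shipment, reader schema v1, writer schema v2:
  kind: Kind -> Kind, writer optional; from tier
  extras: list<bool> -> list<bool>, writer optional; from attrs
  audit: Contact -> Contact, writer optional; from audit
  latitude: float64 -> float64, writer required; from factor
  audit.factor: string -> float64, writer required; from audit.factor
  audit.attempts: int32 -> int32, writer optional; from audit.age
  writer field audit.avatar has no reader counterpart
  rule R2 violated at audit.avatar
  rule R3 violated at audit.factor
  forward on Shipment therefore BREAKING (2)
migrating the Shipment value to v1:
  kind := "SMS" (from writer tier)
  extras := null (not supplied -> null)
  read fails at audit.factor under R3
  => FAILS_AT (audit.factor, R3)

backward: BREAKING [(audit.avatar, R1), (audit.factor, R3)]; forward: BREAKING [(audit.avatar, R2), (audit.factor, R3)]; decoded: FAILS_AT (audit.factor, R3)


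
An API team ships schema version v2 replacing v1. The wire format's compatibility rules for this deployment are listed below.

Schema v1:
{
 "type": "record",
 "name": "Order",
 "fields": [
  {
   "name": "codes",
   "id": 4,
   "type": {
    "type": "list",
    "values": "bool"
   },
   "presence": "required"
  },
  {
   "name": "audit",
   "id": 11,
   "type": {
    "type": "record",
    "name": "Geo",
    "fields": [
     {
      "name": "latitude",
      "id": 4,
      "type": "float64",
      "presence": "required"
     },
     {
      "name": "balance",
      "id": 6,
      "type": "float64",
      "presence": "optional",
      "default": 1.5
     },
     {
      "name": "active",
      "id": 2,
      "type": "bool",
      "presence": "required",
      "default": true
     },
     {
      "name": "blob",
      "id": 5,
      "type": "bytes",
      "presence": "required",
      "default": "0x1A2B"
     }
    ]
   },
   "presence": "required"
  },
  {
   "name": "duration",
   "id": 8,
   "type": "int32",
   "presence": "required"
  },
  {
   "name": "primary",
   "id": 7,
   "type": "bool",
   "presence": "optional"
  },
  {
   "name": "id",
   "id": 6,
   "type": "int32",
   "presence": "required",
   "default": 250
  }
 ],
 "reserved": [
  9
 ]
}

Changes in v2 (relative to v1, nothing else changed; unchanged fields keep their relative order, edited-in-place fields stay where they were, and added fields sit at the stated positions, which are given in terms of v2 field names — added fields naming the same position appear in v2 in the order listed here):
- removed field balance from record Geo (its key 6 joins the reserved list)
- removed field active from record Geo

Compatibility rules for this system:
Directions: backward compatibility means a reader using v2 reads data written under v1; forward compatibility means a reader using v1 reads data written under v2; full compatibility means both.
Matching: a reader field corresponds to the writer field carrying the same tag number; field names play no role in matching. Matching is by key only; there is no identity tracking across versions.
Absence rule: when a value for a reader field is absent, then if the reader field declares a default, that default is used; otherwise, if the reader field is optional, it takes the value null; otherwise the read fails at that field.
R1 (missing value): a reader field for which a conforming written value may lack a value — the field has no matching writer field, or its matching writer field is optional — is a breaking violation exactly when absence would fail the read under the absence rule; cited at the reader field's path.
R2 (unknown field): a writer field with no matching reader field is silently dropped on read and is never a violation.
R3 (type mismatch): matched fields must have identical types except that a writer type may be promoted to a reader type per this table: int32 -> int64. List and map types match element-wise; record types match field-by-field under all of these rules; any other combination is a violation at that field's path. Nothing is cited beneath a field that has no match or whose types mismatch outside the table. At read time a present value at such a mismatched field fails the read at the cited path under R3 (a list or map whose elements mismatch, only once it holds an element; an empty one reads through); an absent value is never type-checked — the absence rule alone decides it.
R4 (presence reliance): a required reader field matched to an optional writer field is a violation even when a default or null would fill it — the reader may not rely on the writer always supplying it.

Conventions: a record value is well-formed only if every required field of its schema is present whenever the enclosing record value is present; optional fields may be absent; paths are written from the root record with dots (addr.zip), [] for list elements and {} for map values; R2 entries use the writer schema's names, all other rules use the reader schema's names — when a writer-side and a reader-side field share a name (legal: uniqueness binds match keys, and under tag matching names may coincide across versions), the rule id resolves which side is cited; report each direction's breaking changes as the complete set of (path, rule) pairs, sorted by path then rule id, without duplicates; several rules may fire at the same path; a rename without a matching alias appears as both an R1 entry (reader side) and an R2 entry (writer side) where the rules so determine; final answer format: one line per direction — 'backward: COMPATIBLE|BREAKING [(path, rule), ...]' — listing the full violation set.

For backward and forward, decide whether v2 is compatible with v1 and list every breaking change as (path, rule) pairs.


backward: COMPATIBLE []; forward: COMPATIBLE []

arrows below run writer -> reader for Order
backward on Order — v2 reading data written by v1:
  codes: list<bool> -> list<bool>, writer required; from codes
  audit: Geo -> Geo, writer required; from audit
  duration: int32 -> int32, writer required; from duration
  primary: bool -> bool, writer optional; from primary
  id: int32 -> int32, writer required; from id
  audit.latitude: float64 -> float64, writer required; from audit.latitude
  audit.blob: bytes -> bytes, writer required; from audit.blob
  audit.balance (writer side), unknown to reader
  audit.active (writer side), unknown to reader
  => no violations; backward on Order: COMPATIBLE
forward on Order — v1 reading data written by v2:
  codes: list<bool> -> list<bool>, writer required; from codes
  audit: Geo -> Geo, writer required; from audit
  duration: int32 -> int32, writer required; from duration
  primary: bool -> bool, writer optional; from primary
  id: int32 -> int32, writer required; from id
  audit.latitude: float64 -> float64, writer required; from audit.latitude
  audit.balance has no writer counterpart
  audit.active has no writer counterpart
  audit.blob: bytes -> bytes, writer required; from audit.blob
  => no violations; forward on Order: COMPATIBLE


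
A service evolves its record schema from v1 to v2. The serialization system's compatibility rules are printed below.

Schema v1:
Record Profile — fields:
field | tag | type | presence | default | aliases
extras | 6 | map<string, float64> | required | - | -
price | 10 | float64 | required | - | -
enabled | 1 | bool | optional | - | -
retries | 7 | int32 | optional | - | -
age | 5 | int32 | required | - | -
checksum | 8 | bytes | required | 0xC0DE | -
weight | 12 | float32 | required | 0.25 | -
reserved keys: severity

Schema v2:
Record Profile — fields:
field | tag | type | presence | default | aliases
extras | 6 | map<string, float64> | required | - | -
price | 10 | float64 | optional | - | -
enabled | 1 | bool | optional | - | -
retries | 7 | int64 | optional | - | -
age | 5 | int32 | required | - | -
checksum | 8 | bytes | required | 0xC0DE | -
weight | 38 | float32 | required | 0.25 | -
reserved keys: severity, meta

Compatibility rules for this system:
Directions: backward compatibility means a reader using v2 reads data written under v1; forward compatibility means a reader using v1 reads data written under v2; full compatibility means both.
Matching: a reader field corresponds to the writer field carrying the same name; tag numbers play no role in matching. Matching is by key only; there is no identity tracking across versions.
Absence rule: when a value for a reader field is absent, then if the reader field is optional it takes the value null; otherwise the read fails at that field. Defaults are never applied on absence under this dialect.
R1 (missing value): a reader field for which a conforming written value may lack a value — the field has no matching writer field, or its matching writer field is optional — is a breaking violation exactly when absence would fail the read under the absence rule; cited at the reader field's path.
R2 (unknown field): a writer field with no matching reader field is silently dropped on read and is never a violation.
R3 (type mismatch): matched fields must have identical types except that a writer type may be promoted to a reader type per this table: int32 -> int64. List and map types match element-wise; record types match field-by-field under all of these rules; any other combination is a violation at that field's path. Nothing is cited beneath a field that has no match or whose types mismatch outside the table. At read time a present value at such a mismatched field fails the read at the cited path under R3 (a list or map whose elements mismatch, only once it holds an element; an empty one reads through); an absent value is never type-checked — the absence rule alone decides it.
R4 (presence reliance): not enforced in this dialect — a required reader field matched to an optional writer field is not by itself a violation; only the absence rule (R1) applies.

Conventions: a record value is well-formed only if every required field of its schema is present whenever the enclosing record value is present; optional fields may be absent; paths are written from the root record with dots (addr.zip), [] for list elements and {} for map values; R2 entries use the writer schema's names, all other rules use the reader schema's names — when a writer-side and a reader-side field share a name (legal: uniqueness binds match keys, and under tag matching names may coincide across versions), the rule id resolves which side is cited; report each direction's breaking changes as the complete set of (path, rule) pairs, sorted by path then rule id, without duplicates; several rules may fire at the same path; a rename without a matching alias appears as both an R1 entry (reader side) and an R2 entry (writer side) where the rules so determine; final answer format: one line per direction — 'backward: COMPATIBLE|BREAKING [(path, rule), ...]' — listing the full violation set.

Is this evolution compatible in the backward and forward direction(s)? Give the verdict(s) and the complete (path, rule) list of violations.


each type pair in Profile: writer, then reader
backward on Profile — v2 reading data written by v1:
  map<string, float64> -> map<string, float64>, writer required: extras aligns to extras
  float64 -> float64, writer required: price aligns to price
  bool -> bool, writer optional: enabled aligns to enabled
  int32 -> int64, writer optional: retries aligns to retries
  int32 -> int32, writer required: age aligns to age
  bytes -> bytes, writer required: checksum aligns to checksum
  float32 -> float32, writer required: weight aligns to weight
  => backward verdict for Profile: COMPATIBLE, no violations
forward on Profile — v1 reading data written by v2:
  map<string, float64> -> map<string, float64>, writer required: extras aligns to extras
  float64 -> float64, writer optional: price aligns to price
  bool -> bool, writer optional: enabled aligns to enabled
  int64 -> int32, writer optional: retries aligns to retries
  int32 -> int32, writer required: age aligns to age
  bytes -> bytes, writer required: checksum aligns to checksum
  float32 -> float32, writer required: weight aligns to weight
  rule R1 violated at price
  rule R3 violated at retries
  => 2 violation(s): forward is BREAKING for Profile

backward: COMPATIBLE []; forward: BREAKING [(price, R1), (retries, R3)]


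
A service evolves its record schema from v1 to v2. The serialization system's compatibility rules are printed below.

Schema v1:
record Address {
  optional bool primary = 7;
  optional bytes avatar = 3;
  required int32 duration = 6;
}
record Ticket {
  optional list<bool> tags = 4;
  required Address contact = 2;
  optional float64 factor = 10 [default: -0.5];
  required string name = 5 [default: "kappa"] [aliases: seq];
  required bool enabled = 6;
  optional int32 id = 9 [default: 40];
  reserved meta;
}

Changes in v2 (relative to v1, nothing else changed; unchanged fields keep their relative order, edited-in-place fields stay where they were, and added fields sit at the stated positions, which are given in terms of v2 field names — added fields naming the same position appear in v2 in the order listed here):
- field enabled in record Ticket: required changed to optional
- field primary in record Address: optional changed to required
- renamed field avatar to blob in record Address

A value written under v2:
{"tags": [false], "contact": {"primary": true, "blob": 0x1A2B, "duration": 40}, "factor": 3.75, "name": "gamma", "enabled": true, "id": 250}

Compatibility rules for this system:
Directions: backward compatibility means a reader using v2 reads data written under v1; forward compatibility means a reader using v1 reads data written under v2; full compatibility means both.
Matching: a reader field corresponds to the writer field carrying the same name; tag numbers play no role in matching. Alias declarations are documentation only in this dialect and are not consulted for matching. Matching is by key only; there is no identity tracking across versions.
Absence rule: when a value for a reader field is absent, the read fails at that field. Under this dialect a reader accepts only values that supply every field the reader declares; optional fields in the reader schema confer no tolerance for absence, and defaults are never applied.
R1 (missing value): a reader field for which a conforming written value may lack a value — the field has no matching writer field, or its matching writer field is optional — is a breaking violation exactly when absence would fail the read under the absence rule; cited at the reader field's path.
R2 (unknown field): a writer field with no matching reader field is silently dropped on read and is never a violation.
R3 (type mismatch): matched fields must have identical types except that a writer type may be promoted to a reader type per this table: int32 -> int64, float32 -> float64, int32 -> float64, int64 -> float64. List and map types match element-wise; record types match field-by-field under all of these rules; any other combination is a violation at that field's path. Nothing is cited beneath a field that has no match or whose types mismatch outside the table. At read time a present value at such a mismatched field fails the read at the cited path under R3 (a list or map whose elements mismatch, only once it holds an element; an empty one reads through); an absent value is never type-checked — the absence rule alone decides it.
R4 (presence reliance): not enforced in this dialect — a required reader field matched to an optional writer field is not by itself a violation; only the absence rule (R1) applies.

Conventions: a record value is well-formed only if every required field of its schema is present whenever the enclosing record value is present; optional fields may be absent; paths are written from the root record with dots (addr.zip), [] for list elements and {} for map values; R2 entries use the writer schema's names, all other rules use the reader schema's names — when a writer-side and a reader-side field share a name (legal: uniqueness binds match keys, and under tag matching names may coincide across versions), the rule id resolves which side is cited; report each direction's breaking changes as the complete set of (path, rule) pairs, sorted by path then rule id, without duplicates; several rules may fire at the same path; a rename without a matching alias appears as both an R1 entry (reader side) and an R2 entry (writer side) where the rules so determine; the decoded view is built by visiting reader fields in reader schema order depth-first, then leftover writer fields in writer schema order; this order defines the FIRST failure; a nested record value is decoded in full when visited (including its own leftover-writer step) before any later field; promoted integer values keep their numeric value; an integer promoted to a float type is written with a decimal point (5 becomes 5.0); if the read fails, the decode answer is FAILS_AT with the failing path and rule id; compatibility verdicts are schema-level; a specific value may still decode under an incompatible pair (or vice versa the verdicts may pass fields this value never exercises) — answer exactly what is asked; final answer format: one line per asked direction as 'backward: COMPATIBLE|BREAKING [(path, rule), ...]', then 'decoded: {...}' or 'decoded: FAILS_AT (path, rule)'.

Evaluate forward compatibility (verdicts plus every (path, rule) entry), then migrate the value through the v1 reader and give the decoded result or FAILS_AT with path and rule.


forward: BREAKING [(contact.avatar, R1), (enabled, R1), (factor, R1), (id, R1), (tags, R1)]; decoded: FAILS_AT (contact.avatar, R1)

each type pair in Ticket: writer, then reader
forward analysis of Ticket with v1 as reader and v2 as writer:
  tags: paired with writer tags (list<bool> -> list<bool>; writer optional)
  contact: paired with writer contact (Address -> Address; writer required)
  factor: paired with writer factor (float64 -> float64; writer optional)
  name: paired with writer name (string -> string; writer required)
  enabled: paired with writer enabled (bool -> bool; writer optional)
  id: paired with writer id (int32 -> int32; writer optional)
  contact.primary: paired with writer contact.primary (bool -> bool; writer required)
  contact.avatar: no writer-side match
  contact.duration: paired with writer contact.duration (int32 -> int32; writer required)
  writer contact.blob: unknown to reader
  rule R1 violated at contact.avatar
  rule R1 violated at enabled
  rule R1 violated at factor
  rule R1 violated at id
  rule R1 violated at tags
  => forward: BREAKING (5)
migrating the Ticket value to v1:
  tags := [false]
  contact.primary := true
  read fails at contact.avatar under R1 (no fill)
  => FAILS_AT (contact.avatar, R1)


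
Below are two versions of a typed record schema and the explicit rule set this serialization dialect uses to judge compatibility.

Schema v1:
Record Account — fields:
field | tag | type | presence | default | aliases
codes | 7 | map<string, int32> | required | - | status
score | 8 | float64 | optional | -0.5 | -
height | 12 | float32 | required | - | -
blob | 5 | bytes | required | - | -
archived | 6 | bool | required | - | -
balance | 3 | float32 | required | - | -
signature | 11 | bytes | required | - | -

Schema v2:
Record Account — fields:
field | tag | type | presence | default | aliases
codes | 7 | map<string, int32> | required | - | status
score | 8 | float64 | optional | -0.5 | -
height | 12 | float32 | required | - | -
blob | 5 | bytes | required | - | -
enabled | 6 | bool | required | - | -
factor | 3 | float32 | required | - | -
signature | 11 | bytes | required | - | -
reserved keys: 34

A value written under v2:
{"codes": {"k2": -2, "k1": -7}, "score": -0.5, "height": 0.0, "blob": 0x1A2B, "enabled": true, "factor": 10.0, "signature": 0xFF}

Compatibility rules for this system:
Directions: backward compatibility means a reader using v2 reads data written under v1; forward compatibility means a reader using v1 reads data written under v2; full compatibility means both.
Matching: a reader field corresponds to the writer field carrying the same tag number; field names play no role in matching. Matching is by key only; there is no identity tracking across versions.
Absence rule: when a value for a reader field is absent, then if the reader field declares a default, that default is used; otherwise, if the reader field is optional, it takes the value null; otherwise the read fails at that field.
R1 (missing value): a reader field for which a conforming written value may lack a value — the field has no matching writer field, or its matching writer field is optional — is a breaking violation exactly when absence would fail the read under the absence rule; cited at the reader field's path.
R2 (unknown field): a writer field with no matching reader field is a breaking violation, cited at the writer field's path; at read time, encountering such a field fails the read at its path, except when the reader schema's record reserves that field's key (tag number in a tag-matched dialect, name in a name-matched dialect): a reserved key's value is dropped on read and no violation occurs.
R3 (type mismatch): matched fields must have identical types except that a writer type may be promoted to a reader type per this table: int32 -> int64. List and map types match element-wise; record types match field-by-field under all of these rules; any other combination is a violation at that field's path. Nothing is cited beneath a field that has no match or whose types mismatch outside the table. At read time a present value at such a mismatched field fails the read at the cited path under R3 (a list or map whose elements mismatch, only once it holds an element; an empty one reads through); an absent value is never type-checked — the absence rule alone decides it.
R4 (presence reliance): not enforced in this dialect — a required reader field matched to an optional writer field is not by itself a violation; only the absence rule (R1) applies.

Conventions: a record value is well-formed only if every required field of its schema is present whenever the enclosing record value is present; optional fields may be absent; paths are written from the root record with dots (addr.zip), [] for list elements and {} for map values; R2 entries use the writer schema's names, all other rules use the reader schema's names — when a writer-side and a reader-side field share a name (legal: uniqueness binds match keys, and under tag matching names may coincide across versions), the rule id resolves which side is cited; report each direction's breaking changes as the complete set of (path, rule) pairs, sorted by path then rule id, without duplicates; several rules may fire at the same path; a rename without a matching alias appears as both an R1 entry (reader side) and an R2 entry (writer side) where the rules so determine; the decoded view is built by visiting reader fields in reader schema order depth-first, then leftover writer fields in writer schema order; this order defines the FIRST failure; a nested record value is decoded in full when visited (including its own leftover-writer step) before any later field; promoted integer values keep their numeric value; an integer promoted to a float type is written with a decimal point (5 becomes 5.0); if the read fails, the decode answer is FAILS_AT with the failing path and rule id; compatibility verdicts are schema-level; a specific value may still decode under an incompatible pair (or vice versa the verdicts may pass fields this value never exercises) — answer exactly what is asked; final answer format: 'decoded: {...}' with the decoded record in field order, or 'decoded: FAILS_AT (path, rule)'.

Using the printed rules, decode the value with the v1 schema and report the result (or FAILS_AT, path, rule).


each type pair in Account: writer, then reader
decoding the Account value with the v1 reader:
  codes := {"k2": -2, "k1": -7}
  score := -0.5
  height := 0.0
  blob := 0x1A2B
  archived := true (from writer enabled)
  balance := 10.0 (from writer factor)
  signature := 0xFF
  => decoded: {"codes": {"k2": -2, "k1": -7}, "score": -0.5, "height": 0.0, "blob": 0x1A2B, "archived": true, "balance": 10.0, "signature": 0xFF}
the rest of the Account diff is inert for this question:
  renamed field balance to factor in record Account -> fires no rule on Account under this dialect and leaves the result unchanged
  renamed field archived to enabled in record Account -> fires no rule on Account under this dialect and leaves the result unchanged

decoded: {"codes": {"k2": -2, "k1": -7}, "score": -0.5, "height": 0.0, "blob": 0x1A2B, "archived": true, "balance": 10.0, "signature": 0xFF}


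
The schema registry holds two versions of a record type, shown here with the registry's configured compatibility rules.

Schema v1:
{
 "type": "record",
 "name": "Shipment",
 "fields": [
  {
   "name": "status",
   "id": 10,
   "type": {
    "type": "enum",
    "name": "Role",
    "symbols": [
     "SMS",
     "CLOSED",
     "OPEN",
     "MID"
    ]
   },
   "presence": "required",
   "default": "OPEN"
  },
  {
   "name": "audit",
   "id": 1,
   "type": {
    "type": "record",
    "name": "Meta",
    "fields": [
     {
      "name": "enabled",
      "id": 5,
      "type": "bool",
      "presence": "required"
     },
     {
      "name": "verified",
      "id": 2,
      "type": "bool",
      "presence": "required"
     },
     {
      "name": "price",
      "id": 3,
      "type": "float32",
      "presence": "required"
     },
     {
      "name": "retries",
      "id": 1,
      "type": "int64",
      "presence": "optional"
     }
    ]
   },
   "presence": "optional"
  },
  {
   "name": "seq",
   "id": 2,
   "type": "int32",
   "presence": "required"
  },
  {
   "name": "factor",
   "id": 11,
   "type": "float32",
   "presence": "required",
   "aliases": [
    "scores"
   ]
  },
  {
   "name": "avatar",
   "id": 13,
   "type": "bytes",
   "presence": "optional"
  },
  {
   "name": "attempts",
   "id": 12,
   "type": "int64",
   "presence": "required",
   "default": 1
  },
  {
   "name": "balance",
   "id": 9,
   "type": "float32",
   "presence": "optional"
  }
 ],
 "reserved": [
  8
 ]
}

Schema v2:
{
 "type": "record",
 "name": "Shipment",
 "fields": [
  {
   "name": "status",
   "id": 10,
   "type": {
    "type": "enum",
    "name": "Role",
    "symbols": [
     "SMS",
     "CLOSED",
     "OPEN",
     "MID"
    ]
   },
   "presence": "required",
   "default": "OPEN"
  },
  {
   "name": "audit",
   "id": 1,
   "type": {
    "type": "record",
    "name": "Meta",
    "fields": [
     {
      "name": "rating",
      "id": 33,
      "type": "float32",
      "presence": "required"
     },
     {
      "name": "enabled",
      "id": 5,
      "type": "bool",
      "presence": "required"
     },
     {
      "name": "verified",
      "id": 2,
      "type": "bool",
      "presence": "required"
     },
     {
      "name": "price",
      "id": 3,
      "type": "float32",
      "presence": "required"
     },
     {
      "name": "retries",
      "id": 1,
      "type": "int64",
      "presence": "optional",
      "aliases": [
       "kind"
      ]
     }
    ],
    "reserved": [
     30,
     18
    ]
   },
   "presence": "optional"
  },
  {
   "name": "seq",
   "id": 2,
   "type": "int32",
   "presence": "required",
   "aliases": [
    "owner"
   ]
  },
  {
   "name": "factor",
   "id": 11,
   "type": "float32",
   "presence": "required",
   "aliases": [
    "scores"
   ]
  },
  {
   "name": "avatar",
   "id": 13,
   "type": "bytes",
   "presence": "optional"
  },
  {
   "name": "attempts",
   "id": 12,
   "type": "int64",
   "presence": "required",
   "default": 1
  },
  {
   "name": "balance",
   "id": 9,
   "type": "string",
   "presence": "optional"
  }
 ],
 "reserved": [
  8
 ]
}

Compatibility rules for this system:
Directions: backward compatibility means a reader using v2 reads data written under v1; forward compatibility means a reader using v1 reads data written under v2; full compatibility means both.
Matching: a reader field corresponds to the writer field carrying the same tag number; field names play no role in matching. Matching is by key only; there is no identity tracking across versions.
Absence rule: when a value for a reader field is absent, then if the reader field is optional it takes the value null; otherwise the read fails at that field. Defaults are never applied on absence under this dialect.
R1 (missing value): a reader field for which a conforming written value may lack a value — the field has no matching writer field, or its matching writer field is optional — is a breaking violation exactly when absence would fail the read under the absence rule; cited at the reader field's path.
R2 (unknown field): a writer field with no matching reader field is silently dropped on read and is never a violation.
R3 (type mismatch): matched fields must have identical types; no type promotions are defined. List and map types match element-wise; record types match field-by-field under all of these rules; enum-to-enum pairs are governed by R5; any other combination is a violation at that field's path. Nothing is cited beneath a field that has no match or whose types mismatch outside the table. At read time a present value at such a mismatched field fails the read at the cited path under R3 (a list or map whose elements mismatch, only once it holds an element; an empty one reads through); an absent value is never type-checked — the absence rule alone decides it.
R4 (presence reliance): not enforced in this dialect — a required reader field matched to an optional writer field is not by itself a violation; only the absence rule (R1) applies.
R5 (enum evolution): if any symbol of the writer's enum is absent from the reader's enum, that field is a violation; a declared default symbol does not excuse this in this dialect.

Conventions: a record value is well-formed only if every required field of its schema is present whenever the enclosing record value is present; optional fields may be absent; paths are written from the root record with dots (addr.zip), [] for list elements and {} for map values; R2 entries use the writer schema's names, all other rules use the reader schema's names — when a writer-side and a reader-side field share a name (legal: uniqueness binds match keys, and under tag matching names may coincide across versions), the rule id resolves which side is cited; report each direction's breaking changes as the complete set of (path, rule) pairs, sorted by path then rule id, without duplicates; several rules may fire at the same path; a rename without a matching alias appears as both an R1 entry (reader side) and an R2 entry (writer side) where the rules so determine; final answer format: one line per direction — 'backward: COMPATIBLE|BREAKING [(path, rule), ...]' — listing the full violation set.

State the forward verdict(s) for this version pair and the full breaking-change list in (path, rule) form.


in Shipment below, arrows point writer -> reader
forward pass over Shipment, reader schema v1, writer schema v2:
  status: paired with writer status (Role -> Role; writer required)
  audit: paired with writer audit (Meta -> Meta; writer optional)
  seq: paired with writer seq (int32 -> int32; writer required)
  factor: paired with writer factor (float32 -> float32; writer required)
  avatar: paired with writer avatar (bytes -> bytes; writer optional)
  attempts: paired with writer attempts (int64 -> int64; writer required)
  balance: paired with writer balance (string -> float32; writer optional)
  audit.enabled: paired with writer audit.enabled (bool -> bool; writer required)
  audit.verified: paired with writer audit.verified (bool -> bool; writer required)
  audit.price: paired with writer audit.price (float32 -> float32; writer required)
  audit.retries: paired with writer audit.retries (int64 -> int64; writer optional)
  leftover writer field: audit.rating
  violation R3 at balance
  forward on Shipment therefore BREAKING (1)
the rest of the Shipment diff is inert for this question:
  added field rating to record Meta: required float32, tag 33 (in v2 it sits immediately before enabled) -> affects backward compatibility only, which is not asked

forward: BREAKING [(balance, R3)]
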